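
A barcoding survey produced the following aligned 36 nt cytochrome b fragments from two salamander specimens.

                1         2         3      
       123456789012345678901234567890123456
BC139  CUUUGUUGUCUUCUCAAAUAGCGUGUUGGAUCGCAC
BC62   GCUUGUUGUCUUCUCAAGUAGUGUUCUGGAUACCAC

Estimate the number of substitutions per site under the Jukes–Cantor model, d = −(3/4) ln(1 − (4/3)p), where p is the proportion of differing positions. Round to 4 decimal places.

0.2635

The sequences differ at positions 1 (C/G), 2 (U/C), 18 (A/G), 22 (C/U), 25 (G/U), 26 (U/C), 32 (C/A), 33 (G/C).
p = 8/36 = 0.222222.
d = −0.75 · ln(1 − (4/3)·0.222222) = −0.75 · ln(0.703704) = −0.75 · (-0.351397) = 0.2635.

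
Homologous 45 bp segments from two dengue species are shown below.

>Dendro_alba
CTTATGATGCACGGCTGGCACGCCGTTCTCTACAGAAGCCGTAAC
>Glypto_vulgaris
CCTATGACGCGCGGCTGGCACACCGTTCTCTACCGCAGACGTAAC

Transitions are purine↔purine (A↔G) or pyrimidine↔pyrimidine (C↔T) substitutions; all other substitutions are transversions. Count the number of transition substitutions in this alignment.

Mismatches occur at site 2 (T↔C, transition), site 8 (T↔C, transition), site 11 (A↔G, transition), site 22 (G↔A, transition), site 34 (A↔C, transversion), site 36 (A↔C, transversion), site 39 (C↔A, transversion).
Of the 7 differences, 4 transitions and 3 transversions, so the answer is 4.

4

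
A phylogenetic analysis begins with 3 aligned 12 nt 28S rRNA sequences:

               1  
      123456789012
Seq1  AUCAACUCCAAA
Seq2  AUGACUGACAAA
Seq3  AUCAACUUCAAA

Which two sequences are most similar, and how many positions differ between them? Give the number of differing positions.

Pairwise Hamming distances:
  Seq1 vs Seq2: 5
  Seq1 vs Seq3: 1
  Seq2 vs Seq3: 5
The smallest is 1, between Seq1 and Seq3.

1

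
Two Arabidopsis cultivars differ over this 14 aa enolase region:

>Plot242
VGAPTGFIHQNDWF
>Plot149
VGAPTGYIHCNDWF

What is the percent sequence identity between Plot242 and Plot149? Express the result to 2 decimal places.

85.71%

Differing sites — 7:F/Y; 10:Q/C.
12 of the 14 sites match, so the percent identity is 12/14 × 100 = 85.71%.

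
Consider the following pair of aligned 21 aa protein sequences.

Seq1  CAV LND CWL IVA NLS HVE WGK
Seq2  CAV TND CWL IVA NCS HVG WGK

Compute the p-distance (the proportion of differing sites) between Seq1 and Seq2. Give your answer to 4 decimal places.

Mismatches occur at site 4 (L↔T), site 14 (L↔C), site 18 (E↔G).
There are 3 differences over 21 sites, so p = 3/21 = 0.1429.

0.1429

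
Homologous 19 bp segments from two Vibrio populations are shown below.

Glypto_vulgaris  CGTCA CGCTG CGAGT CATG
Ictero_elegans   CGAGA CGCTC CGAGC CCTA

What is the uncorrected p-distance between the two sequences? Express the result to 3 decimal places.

0.316

The sequences differ at positions 3 (T/A), 4 (C/G), 10 (G/C), 15 (T/C), 17 (A/C), 19 (G/A).
There are 6 differences over 19 sites, so p = 6/19 = 0.316.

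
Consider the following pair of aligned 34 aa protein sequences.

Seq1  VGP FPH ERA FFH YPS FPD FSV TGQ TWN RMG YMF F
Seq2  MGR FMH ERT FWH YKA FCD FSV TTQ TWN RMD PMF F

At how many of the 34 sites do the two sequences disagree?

The sequences differ at positions 1 (V/M), 3 (P/R), 5 (P/M), 9 (A/T), 11 (F/W), 14 (P/K), 15 (S/A), 17 (P/C), 23 (G/T), 30 (G/D), 31 (Y/P).
That gives 11 mismatches out of 34 aligned sites, so the Hamming distance is 11.

11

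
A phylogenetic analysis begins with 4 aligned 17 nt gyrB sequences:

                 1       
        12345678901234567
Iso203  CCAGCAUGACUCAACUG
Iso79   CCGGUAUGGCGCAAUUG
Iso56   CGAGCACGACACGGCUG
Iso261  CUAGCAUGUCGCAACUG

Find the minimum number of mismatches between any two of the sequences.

3

Pairwise Hamming distances:
  Iso203 vs Iso79: 5
  Iso203 vs Iso56: 5
  Iso203 vs Iso261: 3
  Iso79 vs Iso56: 9
  Iso79 vs Iso261: 5
  Iso56 vs Iso261: 6
The smallest is 3, between Iso203 and Iso261.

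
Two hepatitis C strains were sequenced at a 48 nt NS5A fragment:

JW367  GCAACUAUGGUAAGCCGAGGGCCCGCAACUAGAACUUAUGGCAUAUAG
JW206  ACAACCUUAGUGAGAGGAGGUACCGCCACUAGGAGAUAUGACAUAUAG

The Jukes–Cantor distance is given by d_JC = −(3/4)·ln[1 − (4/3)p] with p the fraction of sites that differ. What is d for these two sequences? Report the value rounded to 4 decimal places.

0.3694

The sequences differ at positions 1 (G/A), 6 (U/C), 7 (A/U), 9 (G/A), 12 (A/G), 15 (C/A), 16 (C/G), 21 (G/U), 22 (C/A), 27 (A/C), 33 (A/G), 35 (C/G), 36 (U/A), 41 (G/A).
p = 14/48 = 0.291667.
d = −0.75 · ln(1 − (4/3)·0.291667) = −0.75 · ln(0.611111) = −0.75 · (-0.492477) = 0.3694.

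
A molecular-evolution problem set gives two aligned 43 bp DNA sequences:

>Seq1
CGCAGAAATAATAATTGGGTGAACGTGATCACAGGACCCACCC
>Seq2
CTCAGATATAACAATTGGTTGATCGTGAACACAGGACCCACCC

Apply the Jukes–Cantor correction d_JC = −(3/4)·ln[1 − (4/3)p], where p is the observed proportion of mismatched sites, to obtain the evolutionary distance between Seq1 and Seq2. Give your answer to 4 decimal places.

0.1544

The sequences differ at positions 2 (G/T), 7 (A/T), 12 (T/C), 19 (G/T), 23 (A/T), 29 (T/A).
p = 6/43 = 0.139535.
d = −0.75 · ln(1 − (4/3)·0.139535) = −0.75 · ln(0.813953) = −0.75 · (-0.205853) = 0.1544.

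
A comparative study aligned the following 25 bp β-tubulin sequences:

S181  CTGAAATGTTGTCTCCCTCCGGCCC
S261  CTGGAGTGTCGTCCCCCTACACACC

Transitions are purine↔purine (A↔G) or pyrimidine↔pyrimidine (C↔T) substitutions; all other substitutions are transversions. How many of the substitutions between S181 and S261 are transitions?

5

The sequences differ at positions 4 (A/G, transition), 6 (A/G, transition), 10 (T/C, transition), 14 (T/C, transition), 19 (C/A, transversion), 21 (G/A, transition), 22 (G/C, transversion), 23 (C/A, transversion).
Of the 8 differences, 5 transitions and 3 transversions, so the answer is 5.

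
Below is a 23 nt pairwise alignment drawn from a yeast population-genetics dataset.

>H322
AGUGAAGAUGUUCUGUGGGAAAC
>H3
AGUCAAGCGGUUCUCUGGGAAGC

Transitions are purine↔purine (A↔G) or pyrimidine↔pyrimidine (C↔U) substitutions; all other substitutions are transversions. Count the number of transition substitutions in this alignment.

1

Differing sites — 4:G/C (Tv); 8:A/C (Tv); 9:U/G (Tv); 15:G/C (Tv); 22:A/G (Ti).
Of the 5 differences, 1 transition and 4 transversions, so the answer is 1.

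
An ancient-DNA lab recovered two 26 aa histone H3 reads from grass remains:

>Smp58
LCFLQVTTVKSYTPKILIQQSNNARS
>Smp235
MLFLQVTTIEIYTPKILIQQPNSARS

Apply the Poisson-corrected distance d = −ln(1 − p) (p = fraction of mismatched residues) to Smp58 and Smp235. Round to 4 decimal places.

The sequences differ at positions 1 (L/M), 2 (C/L), 9 (V/I), 10 (K/E), 11 (S/I), 21 (S/P), 23 (N/S).
p = 7/26 = 0.269231.
d = −ln(1 − 0.269231) = −ln(0.730769) = 0.3137.

0.3137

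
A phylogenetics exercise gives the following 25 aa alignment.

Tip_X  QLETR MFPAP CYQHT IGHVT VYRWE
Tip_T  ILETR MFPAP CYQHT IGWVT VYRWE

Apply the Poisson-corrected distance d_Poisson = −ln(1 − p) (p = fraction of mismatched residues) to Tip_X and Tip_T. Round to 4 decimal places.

0.0834

The sequences differ at positions 1 (Q/I), 18 (H/W).
p = 2/25 = 0.080000.
d = −ln(1 − 0.080000) = −ln(0.920000) = 0.0834.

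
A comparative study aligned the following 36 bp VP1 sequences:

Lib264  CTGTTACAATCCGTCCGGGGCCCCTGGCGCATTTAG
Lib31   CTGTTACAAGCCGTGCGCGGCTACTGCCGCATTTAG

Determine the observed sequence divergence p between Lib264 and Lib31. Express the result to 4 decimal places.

The sequences differ at positions 10 (T/G), 15 (C/G), 18 (G/C), 22 (C/T), 23 (C/A), 27 (G/C).
There are 6 differences over 36 sites, so p = 6/36 = 0.1667.

0.1667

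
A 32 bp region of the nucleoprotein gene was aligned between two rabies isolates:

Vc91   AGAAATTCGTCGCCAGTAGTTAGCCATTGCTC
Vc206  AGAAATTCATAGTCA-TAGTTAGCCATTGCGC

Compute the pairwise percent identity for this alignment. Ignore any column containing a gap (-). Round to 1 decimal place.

87.1%

Excluding the 1 gap column leaves 31 comparable sites.
Mismatches occur at site 9 (G↔A), site 11 (C↔A), site 13 (C↔T), site 31 (T↔G).
27 of the 31 comparable sites match, so the percent identity is 27/31 × 100 = 87.1%.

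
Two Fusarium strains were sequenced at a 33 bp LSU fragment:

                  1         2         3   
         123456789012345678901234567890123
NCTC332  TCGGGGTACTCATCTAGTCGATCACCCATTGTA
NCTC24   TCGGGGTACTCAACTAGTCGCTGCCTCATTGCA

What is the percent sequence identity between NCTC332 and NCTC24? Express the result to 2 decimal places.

81.82%

Mismatches occur at site 13 (T↔A), site 21 (A↔C), site 23 (C↔G), site 24 (A↔C), site 26 (C↔T), site 32 (T↔C).
27 of the 33 sites match, so the percent identity is 27/33 × 100 = 81.82%.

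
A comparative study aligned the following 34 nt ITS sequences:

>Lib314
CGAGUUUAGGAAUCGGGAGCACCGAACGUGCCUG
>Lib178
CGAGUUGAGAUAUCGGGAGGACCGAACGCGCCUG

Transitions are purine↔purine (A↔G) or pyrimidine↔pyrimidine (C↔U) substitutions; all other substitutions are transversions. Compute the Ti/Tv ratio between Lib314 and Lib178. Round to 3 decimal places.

Differing sites — 7:U/G (Tv); 10:G/A (Ti); 11:A/U (Tv); 20:C/G (Tv); 29:U/C (Ti).
Of the 5 differences, 2 transitions and 3 transversions, so Ti/Tv = 2/3 = 0.667.

0.667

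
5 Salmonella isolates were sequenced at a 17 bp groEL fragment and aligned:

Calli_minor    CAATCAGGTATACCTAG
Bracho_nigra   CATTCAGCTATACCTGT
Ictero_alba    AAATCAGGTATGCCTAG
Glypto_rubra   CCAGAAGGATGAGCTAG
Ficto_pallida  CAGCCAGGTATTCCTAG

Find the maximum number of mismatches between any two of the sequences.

11

Pairwise Hamming distances:
  Calli_minor vs Bracho_nigra: 4
  Calli_minor vs Ictero_alba: 2
  Calli_minor vs Glypto_rubra: 7
  Calli_minor vs Ficto_pallida: 3
  Bracho_nigra vs Ictero_alba: 6
  Bracho_nigra vs Glypto_rubra: 11
  Bracho_nigra vs Ficto_pallida: 6
  Ictero_alba vs Glypto_rubra: 9
  Ictero_alba vs Ficto_pallida: 4
  Glypto_rubra vs Ficto_pallida: 9
The largest is 11, between Bracho_nigra and Glypto_rubra.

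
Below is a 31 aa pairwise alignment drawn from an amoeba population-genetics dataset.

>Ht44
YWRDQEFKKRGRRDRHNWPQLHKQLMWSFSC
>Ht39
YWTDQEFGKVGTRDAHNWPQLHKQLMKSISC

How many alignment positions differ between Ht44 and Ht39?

The sequences differ at positions 3 (R/T), 8 (K/G), 10 (R/V), 12 (R/T), 15 (R/A), 27 (W/K), 29 (F/I).
That gives 7 mismatches out of 31 aligned sites, so the Hamming distance is 7.

7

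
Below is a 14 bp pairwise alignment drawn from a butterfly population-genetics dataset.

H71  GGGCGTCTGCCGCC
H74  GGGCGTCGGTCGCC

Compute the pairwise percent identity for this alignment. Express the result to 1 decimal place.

85.7%

Mismatches occur at site 8 (T↔G), site 10 (C↔T).
12 of the 14 sites match, so the percent identity is 12/14 × 100 = 85.7%.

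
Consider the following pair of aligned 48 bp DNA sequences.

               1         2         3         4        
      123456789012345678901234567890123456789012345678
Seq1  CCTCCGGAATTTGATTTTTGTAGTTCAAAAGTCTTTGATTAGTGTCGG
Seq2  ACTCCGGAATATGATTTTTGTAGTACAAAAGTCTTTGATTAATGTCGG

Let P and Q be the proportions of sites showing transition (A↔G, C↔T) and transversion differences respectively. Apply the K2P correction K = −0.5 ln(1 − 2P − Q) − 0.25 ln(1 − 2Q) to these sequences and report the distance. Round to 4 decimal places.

Mismatches occur at site 1 (C/A, transversion), site 11 (T/A, transversion), site 25 (T/A, transversion), site 42 (G/A, transition).
Of the 4 differences, 1 transition and 3 transversions over 48 sites: P = 1/48 = 0.020833, Q = 3/48 = 0.062500.
d = −0.5·ln(0.895834) − 0.25·ln(0.875000) = −0.5·(-0.110000) − 0.25·(-0.133531) = 0.0884.

0.0884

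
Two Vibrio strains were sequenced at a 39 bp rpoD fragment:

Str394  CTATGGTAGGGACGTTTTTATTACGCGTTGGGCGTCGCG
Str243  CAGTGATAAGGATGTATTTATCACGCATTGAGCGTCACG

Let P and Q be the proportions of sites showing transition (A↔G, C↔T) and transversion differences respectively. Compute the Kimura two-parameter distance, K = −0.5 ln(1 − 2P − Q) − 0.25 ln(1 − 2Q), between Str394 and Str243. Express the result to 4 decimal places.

Mismatches occur at site 2 (T→A, transversion), site 3 (A→G, transition), site 6 (G→A, transition), site 9 (G→A, transition), site 13 (C→T, transition), site 16 (T→A, transversion), site 22 (T→C, transition), site 27 (G→A, transition), site 31 (G→A, transition), site 37 (G→A, transition).
Of the 10 differences, 8 transitions and 2 transversions over 39 sites: P = 8/39 = 0.205128, Q = 2/39 = 0.051282.
d = −0.5·ln(0.538462) − 0.25·ln(0.897436) = −0.5·(-0.619038) − 0.25·(-0.108213) = 0.3366.

0.3366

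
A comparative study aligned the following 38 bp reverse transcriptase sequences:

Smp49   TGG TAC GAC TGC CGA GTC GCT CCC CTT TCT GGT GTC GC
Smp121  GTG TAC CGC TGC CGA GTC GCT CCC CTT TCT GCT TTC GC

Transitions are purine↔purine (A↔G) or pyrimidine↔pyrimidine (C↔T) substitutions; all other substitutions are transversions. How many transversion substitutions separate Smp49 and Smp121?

5

Differing sites — 1:T/G (Tv); 2:G/T (Tv); 7:G/C (Tv); 8:A/G (Ti); 32:G/C (Tv); 34:G/T (Tv).
Of the 6 differences, 1 transition and 5 transversions, so the answer is 5.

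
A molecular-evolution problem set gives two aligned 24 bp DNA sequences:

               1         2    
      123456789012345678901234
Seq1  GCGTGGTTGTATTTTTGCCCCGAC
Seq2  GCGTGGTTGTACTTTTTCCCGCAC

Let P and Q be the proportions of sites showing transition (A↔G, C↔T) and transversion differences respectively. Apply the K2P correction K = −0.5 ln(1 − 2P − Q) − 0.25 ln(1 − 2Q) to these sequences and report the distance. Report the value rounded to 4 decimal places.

0.1887

The sequences differ at positions 12 (T/C, transition), 17 (G/T, transversion), 21 (C/G, transversion), 22 (G/C, transversion).
Of the 4 differences, 1 transition and 3 transversions over 24 sites: P = 1/24 = 0.041667, Q = 3/24 = 0.125000.
d = −0.5·ln(0.791666) − 0.25·ln(0.750000) = −0.5·(-0.233616) − 0.25·(-0.287682) = 0.1887.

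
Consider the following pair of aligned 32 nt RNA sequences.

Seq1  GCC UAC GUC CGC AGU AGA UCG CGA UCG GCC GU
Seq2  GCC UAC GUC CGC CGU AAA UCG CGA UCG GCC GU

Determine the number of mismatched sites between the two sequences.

The sequences differ at positions 13 (A/C), 17 (G/A).
That gives 2 mismatches out of 32 aligned sites, so the Hamming distance is 2.

2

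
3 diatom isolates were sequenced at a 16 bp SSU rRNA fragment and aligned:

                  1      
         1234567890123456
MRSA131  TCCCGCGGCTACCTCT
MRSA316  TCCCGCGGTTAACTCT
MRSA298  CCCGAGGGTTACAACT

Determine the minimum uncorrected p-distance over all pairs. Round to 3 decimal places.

0.125

Pairwise Hamming distances:
  MRSA131 vs MRSA316: 2
  MRSA131 vs MRSA298: 7
  MRSA316 vs MRSA298: 7
The smallest is 2 mismatches, between MRSA131 and MRSA316; p = 2/16 = 0.125.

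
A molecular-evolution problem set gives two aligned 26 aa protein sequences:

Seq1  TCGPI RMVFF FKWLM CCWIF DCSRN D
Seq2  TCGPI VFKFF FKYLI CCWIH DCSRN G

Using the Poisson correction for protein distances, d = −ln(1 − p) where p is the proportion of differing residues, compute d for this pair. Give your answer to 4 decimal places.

0.3137

The sequences differ at positions 6 (R/V), 7 (M/F), 8 (V/K), 13 (W/Y), 15 (M/I), 20 (F/H), 26 (D/G).
p = 7/26 = 0.269231.
d = −ln(1 − 0.269231) = −ln(0.730769) = 0.3137.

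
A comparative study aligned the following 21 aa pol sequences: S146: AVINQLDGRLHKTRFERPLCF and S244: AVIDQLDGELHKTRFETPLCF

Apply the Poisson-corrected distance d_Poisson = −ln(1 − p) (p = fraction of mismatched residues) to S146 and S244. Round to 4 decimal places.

Differing sites — 4:N/D; 9:R/E; 17:R/T.
p = 3/21 = 0.142857.
d = −ln(1 − 0.142857) = −ln(0.857143) = 0.1542.

0.1542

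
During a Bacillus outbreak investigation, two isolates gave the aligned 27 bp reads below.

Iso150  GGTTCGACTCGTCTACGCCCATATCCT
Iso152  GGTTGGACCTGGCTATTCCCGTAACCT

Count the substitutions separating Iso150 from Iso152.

8

Mismatches occur at site 5 (C→G), site 9 (T→C), site 10 (C→T), site 12 (T→G), site 16 (C→T), site 17 (G→T), site 21 (A→G), site 24 (T→A).
That gives 8 mismatches out of 27 aligned sites, so the Hamming distance is 8.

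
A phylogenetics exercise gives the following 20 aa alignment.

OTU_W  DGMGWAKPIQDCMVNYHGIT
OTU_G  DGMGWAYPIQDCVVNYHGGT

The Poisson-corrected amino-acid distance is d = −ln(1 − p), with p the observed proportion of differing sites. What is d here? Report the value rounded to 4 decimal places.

The sequences differ at positions 7 (K/Y), 13 (M/V), 19 (I/G).
p = 3/20 = 0.150000.
d = −ln(1 − 0.150000) = −ln(0.850000) = 0.1625.

0.1625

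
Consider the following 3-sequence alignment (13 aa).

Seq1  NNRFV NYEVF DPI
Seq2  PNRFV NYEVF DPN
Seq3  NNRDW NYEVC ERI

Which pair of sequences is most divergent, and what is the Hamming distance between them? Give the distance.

7

Pairwise Hamming distances:
  Seq1 vs Seq2: 2
  Seq1 vs Seq3: 5
  Seq2 vs Seq3: 7
The largest is 7, between Seq2 and Seq3.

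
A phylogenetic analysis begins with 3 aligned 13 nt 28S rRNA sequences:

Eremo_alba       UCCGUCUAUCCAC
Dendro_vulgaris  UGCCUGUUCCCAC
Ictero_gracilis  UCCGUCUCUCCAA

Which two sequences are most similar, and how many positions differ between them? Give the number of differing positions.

2

Pairwise Hamming distances:
  Eremo_alba vs Dendro_vulgaris: 5
  Eremo_alba vs Ictero_gracilis: 2
  Dendro_vulgaris vs Ictero_gracilis: 6
The smallest is 2, between Eremo_alba and Ictero_gracilis.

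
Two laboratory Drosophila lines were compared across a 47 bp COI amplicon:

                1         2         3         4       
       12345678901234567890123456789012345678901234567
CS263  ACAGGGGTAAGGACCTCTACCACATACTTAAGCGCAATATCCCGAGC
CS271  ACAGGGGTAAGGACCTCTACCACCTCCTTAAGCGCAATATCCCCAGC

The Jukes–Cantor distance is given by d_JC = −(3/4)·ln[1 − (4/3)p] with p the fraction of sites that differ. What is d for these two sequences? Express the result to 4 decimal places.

0.0667

Differing sites — 24:A/C; 26:A/C; 44:G/C.
p = 3/47 = 0.063830.
d = −0.75 · ln(1 − (4/3)·0.063830) = −0.75 · ln(0.914893) = −0.75 · (-0.088948) = 0.0667.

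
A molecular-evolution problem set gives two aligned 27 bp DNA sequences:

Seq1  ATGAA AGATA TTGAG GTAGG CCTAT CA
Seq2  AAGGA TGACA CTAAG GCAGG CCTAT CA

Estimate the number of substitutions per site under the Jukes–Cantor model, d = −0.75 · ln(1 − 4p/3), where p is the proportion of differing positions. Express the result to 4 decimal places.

Mismatches occur at site 2 (T→A), site 4 (A→G), site 6 (A→T), site 9 (T→C), site 11 (T→C), site 13 (G→A), site 17 (T→C).
p = 7/27 = 0.259259.
d = −0.75 · ln(1 − (4/3)·0.259259) = −0.75 · ln(0.654321) = −0.75 · (-0.424157) = 0.3181.

0.3181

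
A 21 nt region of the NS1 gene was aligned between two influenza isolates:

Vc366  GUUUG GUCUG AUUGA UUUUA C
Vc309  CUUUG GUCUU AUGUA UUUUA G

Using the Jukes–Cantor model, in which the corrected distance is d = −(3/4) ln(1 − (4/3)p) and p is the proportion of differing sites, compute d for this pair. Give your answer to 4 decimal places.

The sequences differ at positions 1 (G/C), 10 (G/U), 13 (U/G), 14 (G/U), 21 (C/G).
p = 5/21 = 0.238095.
d = −0.75 · ln(1 − (4/3)·0.238095) = −0.75 · ln(0.682540) = −0.75 · (-0.381934) = 0.2865.

0.2865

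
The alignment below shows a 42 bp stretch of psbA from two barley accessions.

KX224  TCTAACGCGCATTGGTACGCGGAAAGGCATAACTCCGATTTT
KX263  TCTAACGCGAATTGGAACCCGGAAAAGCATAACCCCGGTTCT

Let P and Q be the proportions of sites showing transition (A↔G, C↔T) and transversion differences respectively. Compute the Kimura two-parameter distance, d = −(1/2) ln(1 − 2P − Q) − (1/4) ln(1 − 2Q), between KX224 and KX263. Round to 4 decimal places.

0.1904

The sequences differ at positions 10 (C/A, transversion), 16 (T/A, transversion), 19 (G/C, transversion), 26 (G/A, transition), 34 (T/C, transition), 38 (A/G, transition), 41 (T/C, transition).
Of the 7 differences, 4 transitions and 3 transversions over 42 sites: P = 4/42 = 0.095238, Q = 3/42 = 0.071429.
d = −0.5·ln(0.738095) − 0.25·ln(0.857142) = −0.5·(-0.303683) − 0.25·(-0.154152) = 0.1904.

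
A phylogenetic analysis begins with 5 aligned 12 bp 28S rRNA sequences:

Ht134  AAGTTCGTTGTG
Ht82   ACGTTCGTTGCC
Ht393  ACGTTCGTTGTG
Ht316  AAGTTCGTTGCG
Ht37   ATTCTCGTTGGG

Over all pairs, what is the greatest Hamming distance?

5

Pairwise Hamming distances:
  Ht134 vs Ht82: 3
  Ht134 vs Ht393: 1
  Ht134 vs Ht316: 1
  Ht134 vs Ht37: 4
  Ht82 vs Ht393: 2
  Ht82 vs Ht316: 2
  Ht82 vs Ht37: 5
  Ht393 vs Ht316: 2
  Ht393 vs Ht37: 4
  Ht316 vs Ht37: 4
The largest is 5, between Ht82 and Ht37.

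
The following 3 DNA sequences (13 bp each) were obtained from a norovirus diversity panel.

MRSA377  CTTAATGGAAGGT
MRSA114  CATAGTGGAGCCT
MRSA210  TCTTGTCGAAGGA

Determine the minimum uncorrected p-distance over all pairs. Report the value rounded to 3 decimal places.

0.385

Pairwise Hamming distances:
  MRSA377 vs MRSA114: 5
  MRSA377 vs MRSA210: 6
  MRSA114 vs MRSA210: 8
The smallest is 5 mismatches, between MRSA377 and MRSA114; p = 5/13 = 0.385.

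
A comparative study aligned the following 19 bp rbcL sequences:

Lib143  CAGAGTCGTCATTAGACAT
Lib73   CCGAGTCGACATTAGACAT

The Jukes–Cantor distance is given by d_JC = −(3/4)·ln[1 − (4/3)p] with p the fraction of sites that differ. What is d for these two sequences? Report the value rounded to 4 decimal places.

Differing sites — 2:A/C; 9:T/A.
p = 2/19 = 0.105263.
d = −0.75 · ln(1 − (4/3)·0.105263) = −0.75 · ln(0.859649) = −0.75 · (-0.151231) = 0.1134.

0.1134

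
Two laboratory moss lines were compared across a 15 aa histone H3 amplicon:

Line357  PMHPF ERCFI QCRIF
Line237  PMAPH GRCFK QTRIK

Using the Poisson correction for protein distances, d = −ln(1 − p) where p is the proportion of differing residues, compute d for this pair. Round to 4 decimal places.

The sequences differ at positions 3 (H/A), 5 (F/H), 6 (E/G), 10 (I/K), 12 (C/T), 15 (F/K).
p = 6/15 = 0.400000.
d = −ln(1 − 0.400000) = −ln(0.600000) = 0.5108.

0.5108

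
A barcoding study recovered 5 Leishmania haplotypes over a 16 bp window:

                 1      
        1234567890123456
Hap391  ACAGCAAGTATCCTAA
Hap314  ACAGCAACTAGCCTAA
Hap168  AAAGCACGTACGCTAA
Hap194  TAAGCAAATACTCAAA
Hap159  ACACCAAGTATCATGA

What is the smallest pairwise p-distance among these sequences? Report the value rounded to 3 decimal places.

0.125

Pairwise Hamming distances:
  Hap391 vs Hap314: 2
  Hap391 vs Hap168: 4
  Hap391 vs Hap194: 6
  Hap391 vs Hap159: 3
  Hap314 vs Hap168: 5
  Hap314 vs Hap194: 6
  Hap314 vs Hap159: 5
  Hap168 vs Hap194: 5
  Hap168 vs Hap159: 7
  Hap194 vs Hap159: 9
The smallest is 2 mismatches, between Hap391 and Hap314; p = 2/16 = 0.125.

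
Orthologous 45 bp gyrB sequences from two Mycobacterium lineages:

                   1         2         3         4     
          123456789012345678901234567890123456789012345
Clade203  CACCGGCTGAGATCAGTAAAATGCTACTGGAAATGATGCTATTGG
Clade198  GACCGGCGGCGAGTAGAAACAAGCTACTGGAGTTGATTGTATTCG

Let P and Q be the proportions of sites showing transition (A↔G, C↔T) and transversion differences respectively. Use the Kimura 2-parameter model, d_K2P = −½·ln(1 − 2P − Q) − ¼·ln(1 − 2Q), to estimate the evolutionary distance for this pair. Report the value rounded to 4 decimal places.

0.3705

Differing sites — 1:C/G (Tv); 8:T/G (Tv); 10:A/C (Tv); 13:T/G (Tv); 14:C/T (Ti); 17:T/A (Tv); 20:A/C (Tv); 22:T/A (Tv); 32:A/G (Ti); 33:A/T (Tv); 38:G/T (Tv); 39:C/G (Tv); 44:G/C (Tv).
Of the 13 differences, 2 transitions and 11 transversions over 45 sites: P = 2/45 = 0.044444, Q = 11/45 = 0.244444.
d = −0.5·ln(0.666668) − 0.25·ln(0.511112) = −0.5·(-0.405463) − 0.25·(-0.671167) = 0.3705.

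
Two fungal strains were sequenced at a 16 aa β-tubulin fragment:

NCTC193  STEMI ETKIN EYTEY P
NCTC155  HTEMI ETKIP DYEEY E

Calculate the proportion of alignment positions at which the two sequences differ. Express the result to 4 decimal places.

Mismatches occur at site 1 (S→H), site 10 (N→P), site 11 (E→D), site 13 (T→E), site 16 (P→E).
There are 5 differences over 16 sites, so p = 5/16 = 0.3125.

0.3125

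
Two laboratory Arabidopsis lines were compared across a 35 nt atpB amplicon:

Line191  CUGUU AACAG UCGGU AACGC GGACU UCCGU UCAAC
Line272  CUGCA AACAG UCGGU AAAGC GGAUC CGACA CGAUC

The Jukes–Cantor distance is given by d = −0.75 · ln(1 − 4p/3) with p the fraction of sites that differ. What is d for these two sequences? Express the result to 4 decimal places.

0.5128

Mismatches occur at site 4 (U→C), site 5 (U→A), site 18 (C→A), site 24 (C→U), site 25 (U→C), site 26 (U→C), site 27 (C→G), site 28 (C→A), site 29 (G→C), site 30 (U→A), site 31 (U→C), site 32 (C→G), site 34 (A→U).
p = 13/35 = 0.371429.
d = −0.75 · ln(1 − (4/3)·0.371429) = −0.75 · ln(0.504761) = −0.75 · (-0.683670) = 0.5128.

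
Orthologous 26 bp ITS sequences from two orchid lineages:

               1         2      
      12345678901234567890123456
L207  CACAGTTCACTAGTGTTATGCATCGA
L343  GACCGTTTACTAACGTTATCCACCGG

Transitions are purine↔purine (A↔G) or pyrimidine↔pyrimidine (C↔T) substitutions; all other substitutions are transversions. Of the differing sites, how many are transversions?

The sequences differ at positions 1 (C/G, transversion), 4 (A/C, transversion), 8 (C/T, transition), 13 (G/A, transition), 14 (T/C, transition), 20 (G/C, transversion), 23 (T/C, transition), 26 (A/G, transition).
Of the 8 differences, 5 transitions and 3 transversions, so the answer is 3.

3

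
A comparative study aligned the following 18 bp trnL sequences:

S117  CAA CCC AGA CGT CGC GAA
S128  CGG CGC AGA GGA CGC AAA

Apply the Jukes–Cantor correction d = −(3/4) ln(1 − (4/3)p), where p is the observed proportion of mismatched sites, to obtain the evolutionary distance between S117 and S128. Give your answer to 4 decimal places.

0.4408

Mismatches occur at site 2 (A↔G), site 3 (A↔G), site 5 (C↔G), site 10 (C↔G), site 12 (T↔A), site 16 (G↔A).
p = 6/18 = 0.333333.
d = −0.75 · ln(1 − (4/3)·0.333333) = −0.75 · ln(0.555556) = −0.75 · (-0.587786) = 0.4408.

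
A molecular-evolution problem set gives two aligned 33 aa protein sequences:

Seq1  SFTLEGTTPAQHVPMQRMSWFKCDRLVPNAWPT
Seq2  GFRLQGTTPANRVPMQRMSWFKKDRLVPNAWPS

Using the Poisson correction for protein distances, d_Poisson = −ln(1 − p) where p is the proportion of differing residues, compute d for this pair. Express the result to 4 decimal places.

The sequences differ at positions 1 (S/G), 3 (T/R), 5 (E/Q), 11 (Q/N), 12 (H/R), 23 (C/K), 33 (T/S).
p = 7/33 = 0.212121.
d = −ln(1 − 0.212121) = −ln(0.787879) = 0.2384.

0.2384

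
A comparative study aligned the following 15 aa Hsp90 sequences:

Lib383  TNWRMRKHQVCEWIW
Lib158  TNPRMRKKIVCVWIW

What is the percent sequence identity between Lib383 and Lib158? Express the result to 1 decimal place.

73.3%

Mismatches occur at site 3 (W→P), site 8 (H→K), site 9 (Q→I), site 12 (E→V).
11 of the 15 sites match, so the percent identity is 11/15 × 100 = 73.3%.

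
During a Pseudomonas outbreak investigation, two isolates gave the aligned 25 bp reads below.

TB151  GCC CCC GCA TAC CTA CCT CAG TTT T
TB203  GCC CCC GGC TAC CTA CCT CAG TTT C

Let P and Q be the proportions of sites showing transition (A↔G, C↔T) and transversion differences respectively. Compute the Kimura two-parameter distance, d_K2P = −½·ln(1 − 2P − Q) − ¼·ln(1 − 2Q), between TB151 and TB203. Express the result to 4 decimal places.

0.1308

Mismatches occur at site 8 (C↔G, transversion), site 9 (A↔C, transversion), site 25 (T↔C, transition).
Of the 3 differences, 1 transition and 2 transversions over 25 sites: P = 1/25 = 0.040000, Q = 2/25 = 0.080000.
d = −0.5·ln(0.840000) − 0.25·ln(0.840000) = −0.5·(-0.174353) − 0.25·(-0.174353) = 0.1308.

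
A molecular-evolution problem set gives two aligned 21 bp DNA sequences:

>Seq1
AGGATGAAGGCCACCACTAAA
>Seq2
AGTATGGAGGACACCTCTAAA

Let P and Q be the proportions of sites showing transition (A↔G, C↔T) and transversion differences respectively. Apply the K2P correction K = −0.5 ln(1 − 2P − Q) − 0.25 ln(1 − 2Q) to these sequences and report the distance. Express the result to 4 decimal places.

Differing sites — 3:G/T (Tv); 7:A/G (Ti); 11:C/A (Tv); 16:A/T (Tv).
Of the 4 differences, 1 transition and 3 transversions over 21 sites: P = 1/21 = 0.047619, Q = 3/21 = 0.142857.
d = −0.5·ln(0.761905) − 0.25·ln(0.714286) = −0.5·(-0.271933) − 0.25·(-0.336472) = 0.2201.

0.2201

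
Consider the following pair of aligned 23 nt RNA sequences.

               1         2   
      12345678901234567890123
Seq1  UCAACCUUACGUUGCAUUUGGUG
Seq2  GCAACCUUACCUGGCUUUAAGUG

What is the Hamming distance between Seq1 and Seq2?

Differing sites — 1:U/G; 11:G/C; 13:U/G; 16:A/U; 19:U/A; 20:G/A.
That gives 6 mismatches out of 23 aligned sites, so the Hamming distance is 6.

6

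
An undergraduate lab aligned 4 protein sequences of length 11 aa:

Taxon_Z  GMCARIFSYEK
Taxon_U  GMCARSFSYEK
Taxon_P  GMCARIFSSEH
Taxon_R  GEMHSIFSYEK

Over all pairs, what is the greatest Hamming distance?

Pairwise Hamming distances:
  Taxon_Z vs Taxon_U: 1
  Taxon_Z vs Taxon_P: 2
  Taxon_Z vs Taxon_R: 4
  Taxon_U vs Taxon_P: 3
  Taxon_U vs Taxon_R: 5
  Taxon_P vs Taxon_R: 6
The largest is 6, between Taxon_P and Taxon_R.

6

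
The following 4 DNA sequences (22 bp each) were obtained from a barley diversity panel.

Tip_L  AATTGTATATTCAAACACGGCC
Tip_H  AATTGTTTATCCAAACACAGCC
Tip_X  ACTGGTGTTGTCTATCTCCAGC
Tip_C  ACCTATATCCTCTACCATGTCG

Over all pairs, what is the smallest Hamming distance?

3

Pairwise Hamming distances:
  Tip_L vs Tip_H: 3
  Tip_L vs Tip_X: 11
  Tip_L vs Tip_C: 10
  Tip_H vs Tip_X: 12
  Tip_H vs Tip_C: 13
  Tip_X vs Tip_C: 13
The smallest is 3, between Tip_L and Tip_H.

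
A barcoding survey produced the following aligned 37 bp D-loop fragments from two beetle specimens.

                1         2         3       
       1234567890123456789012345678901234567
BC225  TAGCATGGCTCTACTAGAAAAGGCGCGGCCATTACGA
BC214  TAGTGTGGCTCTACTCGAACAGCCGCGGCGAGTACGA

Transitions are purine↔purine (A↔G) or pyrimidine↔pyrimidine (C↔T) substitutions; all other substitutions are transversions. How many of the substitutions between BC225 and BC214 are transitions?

Differing sites — 4:C/T (Ti); 5:A/G (Ti); 16:A/C (Tv); 20:A/C (Tv); 23:G/C (Tv); 30:C/G (Tv); 32:T/G (Tv).
Of the 7 differences, 2 transitions and 5 transversions, so the answer is 2.

2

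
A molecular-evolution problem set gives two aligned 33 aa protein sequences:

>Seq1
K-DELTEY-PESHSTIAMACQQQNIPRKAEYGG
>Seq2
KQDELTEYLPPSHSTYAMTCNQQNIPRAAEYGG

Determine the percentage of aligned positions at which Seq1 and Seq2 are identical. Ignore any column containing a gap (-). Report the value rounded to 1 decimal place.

Excluding the 2 gap columns leaves 31 comparable sites.
The sequences differ at positions 11 (E/P), 16 (I/Y), 19 (A/T), 21 (Q/N), 28 (K/A).
26 of the 31 comparable sites match, so the percent identity is 26/31 × 100 = 83.9%.

83.9%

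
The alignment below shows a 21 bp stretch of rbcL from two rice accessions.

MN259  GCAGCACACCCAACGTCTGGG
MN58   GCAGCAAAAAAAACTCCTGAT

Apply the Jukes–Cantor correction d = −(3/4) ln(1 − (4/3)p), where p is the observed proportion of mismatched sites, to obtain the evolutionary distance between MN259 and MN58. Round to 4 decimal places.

0.5319

Mismatches occur at site 7 (C/A), site 9 (C/A), site 10 (C/A), site 11 (C/A), site 15 (G/T), site 16 (T/C), site 20 (G/A), site 21 (G/T).
p = 8/21 = 0.380952.
d = −0.75 · ln(1 − (4/3)·0.380952) = −0.75 · ln(0.492064) = −0.75 · (-0.709146) = 0.5319.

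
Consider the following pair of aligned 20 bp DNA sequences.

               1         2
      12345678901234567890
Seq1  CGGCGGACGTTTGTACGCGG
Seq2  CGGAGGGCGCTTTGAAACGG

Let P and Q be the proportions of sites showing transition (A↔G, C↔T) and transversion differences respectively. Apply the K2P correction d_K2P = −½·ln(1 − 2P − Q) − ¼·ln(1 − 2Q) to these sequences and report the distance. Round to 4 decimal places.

Differing sites — 4:C/A (Tv); 7:A/G (Ti); 10:T/C (Ti); 13:G/T (Tv); 14:T/G (Tv); 16:C/A (Tv); 17:G/A (Ti).
Of the 7 differences, 3 transitions and 4 transversions over 20 sites: P = 3/20 = 0.150000, Q = 4/20 = 0.200000.
d = −0.5·ln(0.500000) − 0.25·ln(0.600000) = −0.5·(-0.693147) − 0.25·(-0.510826) = 0.4743.

0.4743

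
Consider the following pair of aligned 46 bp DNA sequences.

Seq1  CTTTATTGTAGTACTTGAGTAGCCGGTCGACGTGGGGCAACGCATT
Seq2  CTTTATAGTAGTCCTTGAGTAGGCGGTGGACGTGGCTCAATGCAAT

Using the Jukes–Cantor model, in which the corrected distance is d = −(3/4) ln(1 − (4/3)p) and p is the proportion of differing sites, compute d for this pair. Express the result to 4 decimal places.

Differing sites — 7:T/A; 13:A/C; 23:C/G; 28:C/G; 36:G/C; 37:G/T; 41:C/T; 45:T/A.
p = 8/46 = 0.173913.
d = −0.75 · ln(1 − (4/3)·0.173913) = −0.75 · ln(0.768116) = −0.75 · (-0.263815) = 0.1979.

0.1979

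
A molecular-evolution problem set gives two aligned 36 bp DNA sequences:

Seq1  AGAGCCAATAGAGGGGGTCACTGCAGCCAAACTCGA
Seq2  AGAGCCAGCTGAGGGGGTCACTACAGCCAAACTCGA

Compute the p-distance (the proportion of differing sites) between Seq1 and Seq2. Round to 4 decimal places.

The sequences differ at positions 8 (A/G), 9 (T/C), 10 (A/T), 23 (G/A).
There are 4 differences over 36 sites, so p = 4/36 = 0.1111.

0.1111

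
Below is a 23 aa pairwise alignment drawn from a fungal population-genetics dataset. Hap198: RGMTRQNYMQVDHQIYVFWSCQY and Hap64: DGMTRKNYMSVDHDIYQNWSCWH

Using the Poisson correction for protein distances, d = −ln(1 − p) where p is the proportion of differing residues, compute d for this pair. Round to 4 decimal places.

The sequences differ at positions 1 (R/D), 6 (Q/K), 10 (Q/S), 14 (Q/D), 17 (V/Q), 18 (F/N), 22 (Q/W), 23 (Y/H).
p = 8/23 = 0.347826.
d = −ln(1 − 0.347826) = −ln(0.652174) = 0.4274.

0.4274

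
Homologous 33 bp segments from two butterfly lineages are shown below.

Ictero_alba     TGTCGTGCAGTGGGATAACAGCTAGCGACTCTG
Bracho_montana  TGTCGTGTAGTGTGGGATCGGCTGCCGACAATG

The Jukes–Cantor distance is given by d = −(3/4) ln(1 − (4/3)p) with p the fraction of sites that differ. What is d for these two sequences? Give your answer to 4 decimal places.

0.3882

Differing sites — 8:C/T; 13:G/T; 15:A/G; 16:T/G; 18:A/T; 20:A/G; 24:A/G; 25:G/C; 30:T/A; 31:C/A.
p = 10/33 = 0.303030.
d = −0.75 · ln(1 − (4/3)·0.303030) = −0.75 · ln(0.595960) = −0.75 · (-0.517582) = 0.3882.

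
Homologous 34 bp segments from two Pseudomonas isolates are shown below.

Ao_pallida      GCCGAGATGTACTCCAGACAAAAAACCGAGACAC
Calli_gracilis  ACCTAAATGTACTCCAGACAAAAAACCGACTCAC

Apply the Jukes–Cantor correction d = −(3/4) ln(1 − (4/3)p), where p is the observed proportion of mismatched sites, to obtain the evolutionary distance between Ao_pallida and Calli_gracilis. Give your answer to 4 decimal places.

0.1637

Mismatches occur at site 1 (G/A), site 4 (G/T), site 6 (G/A), site 30 (G/C), site 31 (A/T).
p = 5/34 = 0.147059.
d = −0.75 · ln(1 − (4/3)·0.147059) = −0.75 · ln(0.803921) = −0.75 · (-0.218254) = 0.1637.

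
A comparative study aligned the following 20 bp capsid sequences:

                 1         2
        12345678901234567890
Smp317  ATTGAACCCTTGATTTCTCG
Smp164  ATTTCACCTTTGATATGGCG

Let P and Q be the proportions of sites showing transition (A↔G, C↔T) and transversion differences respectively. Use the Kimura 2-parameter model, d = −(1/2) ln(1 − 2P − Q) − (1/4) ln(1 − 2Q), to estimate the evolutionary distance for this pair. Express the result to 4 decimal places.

Differing sites — 4:G/T (Tv); 5:A/C (Tv); 9:C/T (Ti); 15:T/A (Tv); 17:C/G (Tv); 18:T/G (Tv).
Of the 6 differences, 1 transition and 5 transversions over 20 sites: P = 1/20 = 0.050000, Q = 5/20 = 0.250000.
d = −0.5·ln(0.650000) − 0.25·ln(0.500000) = −0.5·(-0.430783) − 0.25·(-0.693147) = 0.3887.

0.3887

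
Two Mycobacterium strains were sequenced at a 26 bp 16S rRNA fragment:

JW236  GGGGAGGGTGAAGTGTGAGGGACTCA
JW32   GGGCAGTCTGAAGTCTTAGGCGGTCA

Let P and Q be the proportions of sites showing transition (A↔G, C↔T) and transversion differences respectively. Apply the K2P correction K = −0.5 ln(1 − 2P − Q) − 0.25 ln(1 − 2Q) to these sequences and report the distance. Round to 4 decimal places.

Differing sites — 4:G/C (Tv); 7:G/T (Tv); 8:G/C (Tv); 15:G/C (Tv); 17:G/T (Tv); 21:G/C (Tv); 22:A/G (Ti); 23:C/G (Tv).
Of the 8 differences, 1 transition and 7 transversions over 26 sites: P = 1/26 = 0.038462, Q = 7/26 = 0.269231.
d = −0.5·ln(0.653845) − 0.25·ln(0.461538) = −0.5·(-0.424885) − 0.25·(-0.773191) = 0.4057.

0.4057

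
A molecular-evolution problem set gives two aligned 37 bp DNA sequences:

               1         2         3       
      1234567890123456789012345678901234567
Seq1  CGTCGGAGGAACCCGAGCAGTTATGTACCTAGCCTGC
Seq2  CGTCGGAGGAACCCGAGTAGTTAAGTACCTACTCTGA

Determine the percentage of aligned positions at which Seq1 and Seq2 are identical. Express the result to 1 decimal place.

Differing sites — 18:C/T; 24:T/A; 32:G/C; 33:C/T; 37:C/A.
32 of the 37 sites match, so the percent identity is 32/37 × 100 = 86.5%.

86.5%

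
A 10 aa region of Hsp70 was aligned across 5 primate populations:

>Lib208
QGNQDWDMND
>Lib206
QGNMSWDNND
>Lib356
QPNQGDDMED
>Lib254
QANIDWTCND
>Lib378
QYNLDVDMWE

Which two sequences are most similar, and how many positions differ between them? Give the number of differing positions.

Pairwise Hamming distances:
  Lib208 vs Lib206: 3
  Lib208 vs Lib356: 4
  Lib208 vs Lib254: 4
  Lib208 vs Lib378: 5
  Lib206 vs Lib356: 6
  Lib206 vs Lib254: 5
  Lib206 vs Lib378: 7
  Lib356 vs Lib254: 7
  Lib356 vs Lib378: 6
  Lib254 vs Lib378: 7
The smallest is 3, between Lib208 and Lib206.

3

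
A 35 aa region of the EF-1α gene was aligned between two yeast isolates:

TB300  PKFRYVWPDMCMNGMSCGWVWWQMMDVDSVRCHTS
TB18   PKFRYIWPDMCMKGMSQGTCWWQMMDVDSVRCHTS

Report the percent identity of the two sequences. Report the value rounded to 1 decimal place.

The sequences differ at positions 6 (V/I), 13 (N/K), 17 (C/Q), 19 (W/T), 20 (V/C).
30 of the 35 sites match, so the percent identity is 30/35 × 100 = 85.7%.

85.7%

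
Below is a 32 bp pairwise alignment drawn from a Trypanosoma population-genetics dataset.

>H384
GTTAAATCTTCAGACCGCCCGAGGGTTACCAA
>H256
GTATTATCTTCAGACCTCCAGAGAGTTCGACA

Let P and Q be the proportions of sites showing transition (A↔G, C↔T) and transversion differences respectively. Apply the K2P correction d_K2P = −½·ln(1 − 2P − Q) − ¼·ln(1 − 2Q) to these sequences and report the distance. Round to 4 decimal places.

0.4173

Mismatches occur at site 3 (T/A, transversion), site 4 (A/T, transversion), site 5 (A/T, transversion), site 17 (G/T, transversion), site 20 (C/A, transversion), site 24 (G/A, transition), site 28 (A/C, transversion), site 29 (C/G, transversion), site 30 (C/A, transversion), site 31 (A/C, transversion).
Of the 10 differences, 1 transition and 9 transversions over 32 sites: P = 1/32 = 0.031250, Q = 9/32 = 0.281250.
d = −0.5·ln(0.656250) − 0.25·ln(0.437500) = −0.5·(-0.421213) − 0.25·(-0.826679) = 0.4173.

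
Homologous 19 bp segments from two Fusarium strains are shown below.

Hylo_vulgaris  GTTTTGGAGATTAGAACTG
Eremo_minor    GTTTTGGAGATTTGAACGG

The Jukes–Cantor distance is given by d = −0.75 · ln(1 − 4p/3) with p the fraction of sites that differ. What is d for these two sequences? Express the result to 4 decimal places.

0.1134

The sequences differ at positions 13 (A/T), 18 (T/G).
p = 2/19 = 0.105263.
d = −0.75 · ln(1 − (4/3)·0.105263) = −0.75 · ln(0.859649) = −0.75 · (-0.151231) = 0.1134.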